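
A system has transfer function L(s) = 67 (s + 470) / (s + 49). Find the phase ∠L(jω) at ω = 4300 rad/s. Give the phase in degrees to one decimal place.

-5.6 deg

∠(j4300 + 470) = arctan(4300/470) = 83.76°
∠(j4300 + 49) = arctan(4300/49) = 89.35°
∠L(j4300) = 83.76° − 89.35° = -5.58°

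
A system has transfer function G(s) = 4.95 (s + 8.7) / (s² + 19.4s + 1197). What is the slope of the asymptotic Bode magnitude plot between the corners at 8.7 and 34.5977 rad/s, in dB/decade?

20 dB/decade

In this band the factors already past their corner are: zero at 8.7; net slope = 20 dB/decade.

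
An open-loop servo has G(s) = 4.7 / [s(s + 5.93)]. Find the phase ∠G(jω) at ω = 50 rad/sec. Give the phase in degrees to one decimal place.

∠(j50 + 5.93) = arctan(50/5.93) = 83.24°
∠(j50) = 90.00°
∠G(j50) = − (83.24° + 90.00°) = -173.24°

-173.2°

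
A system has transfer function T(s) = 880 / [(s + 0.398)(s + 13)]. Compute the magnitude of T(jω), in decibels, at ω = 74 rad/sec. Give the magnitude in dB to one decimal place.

|j74 + 0.398| = √(74² + 0.398²) = 74
|j74 + 13| = √(74² + 13²) = 75.13
|T(j74)| = 880 / (74 × 75.13) = 0.15828
20 log₁₀(0.15828) = -16.01 dB

-16.0 dB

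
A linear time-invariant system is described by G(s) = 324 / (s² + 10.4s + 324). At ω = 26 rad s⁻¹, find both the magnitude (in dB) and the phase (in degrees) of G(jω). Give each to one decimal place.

|G| = -2.7 dB, ∠G = -142.5°

|(j26)² + 10.4(j26) + 324| = |-352 + j270.4| = 443.9
|G(j26)| = 324 / 443.9 = 0.72994
20 log₁₀(0.72994) = -2.73 dB
∠[(j26)² + 10.4(j26) + 324] = ∠[-352 + j270.4] = 142.47°
∠G(j26) = −142.47° = -142.47°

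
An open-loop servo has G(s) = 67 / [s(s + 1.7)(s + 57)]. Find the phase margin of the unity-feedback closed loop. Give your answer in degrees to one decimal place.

68.5°

Gain crossover: |G(jω)| = 1 at ω ≈ 0.646 rad/s.
∠G(j0.646) = −90° − arctan(0.646/1.7) − arctan(0.646/57) ≈ -111.46°
PM = 180° + (-111.46°) = 68.54°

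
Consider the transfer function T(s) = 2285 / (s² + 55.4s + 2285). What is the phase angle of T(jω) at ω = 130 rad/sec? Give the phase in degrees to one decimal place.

∠[(j130)² + 55.4(j130) + 2285] = ∠[-14615 + j7202] = 153.77°
∠T(j130) = −153.77° = -153.77°

-153.8°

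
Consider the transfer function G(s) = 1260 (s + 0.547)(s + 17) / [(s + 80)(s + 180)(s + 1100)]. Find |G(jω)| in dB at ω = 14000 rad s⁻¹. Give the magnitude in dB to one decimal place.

|j14000 + 0.547| = √(14000² + 0.547²) = 1.4e+04
|j14000 + 17| = √(14000² + 17²) = 1.4e+04
|j14000 + 80| = √(14000² + 80²) = 1.4e+04
|j14000 + 180| = √(14000² + 180²) = 1.4e+04
|j14000 + 1100| = √(14000² + 1100²) = 1.404e+04
|G(j14000)| = 1260 × 1.4e+04 × 1.4e+04 / (1.4e+04 × 1.4e+04 × 1.404e+04) = 0.089715
20 log₁₀(0.089715) = -20.94 dB

-20.9 dB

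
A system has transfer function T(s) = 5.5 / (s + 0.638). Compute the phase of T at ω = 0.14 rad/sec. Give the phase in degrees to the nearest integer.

-12°

∠(j0.14 + 0.638) = arctan(0.14/0.638) = 12.38°
∠T(j0.14) = −12.38° = -12.38°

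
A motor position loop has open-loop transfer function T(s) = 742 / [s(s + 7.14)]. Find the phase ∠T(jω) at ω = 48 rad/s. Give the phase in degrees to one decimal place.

∠(j48 + 7.14) = arctan(48/7.14) = 81.54°
∠(j48) = 90.00°
∠T(j48) = − (81.54° + 90.00°) = -171.54°

-171.5°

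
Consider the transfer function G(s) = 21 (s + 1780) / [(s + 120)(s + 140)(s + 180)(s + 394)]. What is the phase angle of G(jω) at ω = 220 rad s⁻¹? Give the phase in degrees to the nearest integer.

∠(j220 + 1780) = arctan(220/1780) = 7.05°
∠(j220 + 120) = arctan(220/120) = 61.39°
∠(j220 + 140) = arctan(220/140) = 57.53°
∠(j220 + 180) = arctan(220/180) = 50.71°
∠(j220 + 394) = arctan(220/394) = 29.18°
∠G(j220) = 7.05° − (61.39° + 57.53° + 50.71° + 29.18°) = -191.76°

-192°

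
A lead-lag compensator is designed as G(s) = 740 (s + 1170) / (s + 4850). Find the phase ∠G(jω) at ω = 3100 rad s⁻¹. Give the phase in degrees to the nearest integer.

37°

∠(j3100 + 1170) = arctan(3100/1170) = 69.32°
∠(j3100 + 4850) = arctan(3100/4850) = 32.59°
∠G(j3100) = 69.32° − 32.59° = 36.74°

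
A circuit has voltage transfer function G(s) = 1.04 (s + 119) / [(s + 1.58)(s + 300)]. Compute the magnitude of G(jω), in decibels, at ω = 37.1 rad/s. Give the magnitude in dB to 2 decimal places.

|j37.1 + 119| = √(37.1² + 119²) = 124.6
|j37.1 + 1.58| = √(37.1² + 1.58²) = 37.13
|j37.1 + 300| = √(37.1² + 300²) = 302.3
|G(j37.1)| = 1.04 × 124.6 / (37.13 × 302.3) = 0.011549
20 log₁₀(0.011549) = -38.749 dB

-38.75 dB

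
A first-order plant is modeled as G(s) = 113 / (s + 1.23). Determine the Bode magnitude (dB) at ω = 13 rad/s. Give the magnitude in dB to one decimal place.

|j13 + 1.23| = √(13² + 1.23²) = 13.06
|G(j13)| = 113 / 13.06 = 8.6537
20 log₁₀(8.6537) = 18.74 dB

18.7 dB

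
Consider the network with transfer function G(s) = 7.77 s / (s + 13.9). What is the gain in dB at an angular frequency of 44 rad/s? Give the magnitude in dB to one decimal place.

17.4 dB

|j44| = 44
|j44 + 13.9| = √(44² + 13.9²) = 46.14
|G(j44)| = 7.77 × 44 / 46.14 = 7.4091
20 log₁₀(7.4091) = 17.40 dB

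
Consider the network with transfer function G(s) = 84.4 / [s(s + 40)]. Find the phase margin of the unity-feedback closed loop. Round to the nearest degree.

87 deg

Gain crossover: |G(jω)| = 1 at ω ≈ 2.11 rad/s.
∠G(j2.11) = −90° − arctan(2.11/40) ≈ -93.02°
PM = 180° + (-93.02°) = 86.98°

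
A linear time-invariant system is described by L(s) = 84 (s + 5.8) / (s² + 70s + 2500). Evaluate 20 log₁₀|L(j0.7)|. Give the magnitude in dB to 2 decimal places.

-14.14 dB

|j0.7 + 5.8| = √(0.7² + 5.8²) = 5.842
|(j0.7)² + 70(j0.7) + 2500| = |2499.5 + j49| = 2500
|L(j0.7)| = 84 × 5.842 / 2500 = 0.19629
20 log₁₀(0.19629) = -14.142 dB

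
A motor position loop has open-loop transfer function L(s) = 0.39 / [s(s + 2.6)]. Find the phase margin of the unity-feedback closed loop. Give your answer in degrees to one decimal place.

Gain crossover: |L(jω)| = 1 at ω ≈ 0.15 rad/s.
∠L(j0.15) = −90° − arctan(0.15/2.6) ≈ -93.30°
PM = 180° + (-93.30°) = 86.70°

86.7°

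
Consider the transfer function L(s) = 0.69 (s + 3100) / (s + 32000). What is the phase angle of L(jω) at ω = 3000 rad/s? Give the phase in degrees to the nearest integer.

∠(j3000 + 3100) = arctan(3000/3100) = 44.06°
∠(j3000 + 32000) = arctan(3000/32000) = 5.36°
∠L(j3000) = 44.06° − 5.36° = 38.70°

39 deg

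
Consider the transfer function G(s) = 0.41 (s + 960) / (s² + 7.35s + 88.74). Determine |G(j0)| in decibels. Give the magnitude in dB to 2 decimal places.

G(0) = 0.41 × 960 / 88.74 = 4.4354
20 log₁₀(4.4354) = 12.939 dB

12.94 dB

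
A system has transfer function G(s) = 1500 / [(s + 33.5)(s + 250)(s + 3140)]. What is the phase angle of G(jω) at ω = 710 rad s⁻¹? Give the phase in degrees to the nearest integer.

-171°

∠(j710 + 33.5) = arctan(710/33.5) = 87.30°
∠(j710 + 250) = arctan(710/250) = 70.60°
∠(j710 + 3140) = arctan(710/3140) = 12.74°
∠G(j710) = − (87.30° + 70.60° + 12.74°) = -170.64°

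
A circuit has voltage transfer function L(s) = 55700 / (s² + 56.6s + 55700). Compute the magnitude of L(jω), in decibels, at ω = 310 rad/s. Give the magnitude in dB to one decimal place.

2.0 dB

|(j310)² + 56.6(j310) + 55700| = |-40400 + j17546| = 4.405e+04
|L(j310)| = 55700 / 4.405e+04 = 1.2646
20 log₁₀(1.2646) = 2.04 dB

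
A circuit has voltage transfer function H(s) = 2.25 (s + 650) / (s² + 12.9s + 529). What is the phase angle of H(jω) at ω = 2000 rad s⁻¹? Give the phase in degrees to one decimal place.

-107.6°

∠(j2000 + 650) = arctan(2000/650) = 72.00°
∠[(j2000)² + 12.9(j2000) + 529] = ∠[-3.9995e+06 + j25800] = 179.63°
∠H(j2000) = 72.00° − 179.63° = -107.63°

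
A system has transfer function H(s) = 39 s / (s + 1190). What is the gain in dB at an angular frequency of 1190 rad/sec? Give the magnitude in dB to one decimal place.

|j1190| = 1190
|j1190 + 1190| = √(1190² + 1190²) = 1683
|H(j1190)| = 39 × 1190 / 1683 = 27.577
20 log₁₀(27.577) = 28.81 dB

28.8 dB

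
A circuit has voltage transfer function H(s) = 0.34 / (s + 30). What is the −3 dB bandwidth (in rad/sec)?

30 rad/sec

For a single-pole low-pass, the −3 dB point is at the pole: ω = 30 rad/sec.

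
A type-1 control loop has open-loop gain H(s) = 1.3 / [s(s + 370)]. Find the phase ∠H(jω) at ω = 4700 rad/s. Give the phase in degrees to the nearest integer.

∠(j4700 + 370) = arctan(4700/370) = 85.50°
∠(j4700) = 90.00°
∠H(j4700) = − (85.50° + 90.00°) = -175.50°

-175°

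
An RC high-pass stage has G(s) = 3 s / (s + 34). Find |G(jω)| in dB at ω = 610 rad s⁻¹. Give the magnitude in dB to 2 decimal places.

|j610| = 610
|j610 + 34| = √(610² + 34²) = 610.9
|G(j610)| = 3 × 610 / 610.9 = 2.9954
20 log₁₀(2.9954) = 9.529 dB

9.53 dB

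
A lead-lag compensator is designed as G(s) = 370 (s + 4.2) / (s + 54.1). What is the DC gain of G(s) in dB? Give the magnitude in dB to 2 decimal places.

G(0) = 370 × 4.2 / 54.1 = 28.725
20 log₁₀(28.725) = 29.165 dB

29.17 dB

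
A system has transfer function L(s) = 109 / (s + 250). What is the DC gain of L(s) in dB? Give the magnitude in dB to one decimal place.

-7.2 dB

L(0) = 109 / 250 = 0.436
20 log₁₀(0.436) = -7.21 dB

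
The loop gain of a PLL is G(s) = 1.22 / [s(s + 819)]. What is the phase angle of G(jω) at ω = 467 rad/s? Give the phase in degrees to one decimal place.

∠(j467 + 819) = arctan(467/819) = 29.69°
∠(j467) = 90.00°
∠G(j467) = − (29.69° + 90.00°) = -119.69°

-119.7°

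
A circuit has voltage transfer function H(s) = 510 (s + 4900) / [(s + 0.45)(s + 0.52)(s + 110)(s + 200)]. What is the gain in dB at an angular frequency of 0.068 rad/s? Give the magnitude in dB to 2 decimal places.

|j0.068 + 4900| = √(0.068² + 4900²) = 4900
|j0.068 + 0.45| = √(0.068² + 0.45²) = 0.4551
|j0.068 + 0.52| = √(0.068² + 0.52²) = 0.5244
|j0.068 + 110| = √(0.068² + 110²) = 110
|j0.068 + 200| = √(0.068² + 200²) = 200
|H(j0.068)| = 510 × 4900 / (0.4551 × 0.5244 × 110 × 200) = 475.93
20 log₁₀(475.93) = 53.551 dB

53.55 dB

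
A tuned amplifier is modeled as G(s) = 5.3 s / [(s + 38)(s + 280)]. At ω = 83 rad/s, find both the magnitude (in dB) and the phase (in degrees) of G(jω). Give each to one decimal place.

|j83| = 83
|j83 + 38| = √(83² + 38²) = 91.29
|j83 + 280| = √(83² + 280²) = 292
|G(j83)| = 5.3 × 83 / (91.29 × 292) = 0.016501
20 log₁₀(0.016501) = -35.65 dB
∠(j83) = 90.00°
∠(j83 + 38) = arctan(83/38) = 65.40°
∠(j83 + 280) = arctan(83/280) = 16.51°
∠G(j83) = 90.00° − (65.40° + 16.51°) = 8.09°

|G| = -35.6 dB, ∠G = 8.1°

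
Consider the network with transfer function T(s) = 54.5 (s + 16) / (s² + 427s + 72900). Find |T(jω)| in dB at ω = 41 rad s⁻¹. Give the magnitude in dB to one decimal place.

|j41 + 16| = √(41² + 16²) = 44.01
|(j41)² + 427(j41) + 72900| = |71219 + j17507| = 7.334e+04
|T(j41)| = 54.5 × 44.01 / 7.334e+04 = 0.032706
20 log₁₀(0.032706) = -29.71 dB

-29.7 dB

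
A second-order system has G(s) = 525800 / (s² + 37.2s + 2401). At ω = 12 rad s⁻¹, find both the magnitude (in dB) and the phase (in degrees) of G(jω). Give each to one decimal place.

|(j12)² + 37.2(j12) + 2401| = |2257 + j446.4| = 2301
|G(j12)| = 525800 / 2301 = 228.54
20 log₁₀(228.54) = 47.18 dB
∠[(j12)² + 37.2(j12) + 2401] = ∠[2257 + j446.4] = 11.19°
∠G(j12) = −11.19° = -11.19°

|G| = 47.2 dB, ∠G = -11.2°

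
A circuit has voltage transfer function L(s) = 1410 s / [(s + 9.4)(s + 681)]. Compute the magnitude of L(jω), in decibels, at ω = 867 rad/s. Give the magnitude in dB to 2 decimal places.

2.14 dB

|j867| = 867
|j867 + 9.4| = √(867² + 9.4²) = 867.1
|j867 + 681| = √(867² + 681²) = 1102
|L(j867)| = 1410 × 867 / (867.1 × 1102) = 1.2789
20 log₁₀(1.2789) = 2.137 dB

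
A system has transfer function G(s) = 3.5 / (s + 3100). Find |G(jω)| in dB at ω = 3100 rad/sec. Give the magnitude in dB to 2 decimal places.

-61.96 dB

|j3100 + 3100| = √(3100² + 3100²) = 4384
|G(j3100)| = 3.5 / 4384 = 0.00079835
20 log₁₀(0.00079835) = -61.956 dB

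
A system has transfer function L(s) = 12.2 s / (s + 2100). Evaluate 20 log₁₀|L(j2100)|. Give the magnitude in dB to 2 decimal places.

18.72 dB

|j2100| = 2100
|j2100 + 2100| = √(2100² + 2100²) = 2970
|L(j2100)| = 12.2 × 2100 / 2970 = 8.6267
20 log₁₀(8.6267) = 18.717 dB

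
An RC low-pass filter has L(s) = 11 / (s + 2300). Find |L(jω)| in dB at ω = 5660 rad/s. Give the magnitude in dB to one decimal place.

-54.9 dB

|j5660 + 2300| = √(5660² + 2300²) = 6109
|L(j5660)| = 11 / 6109 = 0.0018005
20 log₁₀(0.0018005) = -54.89 dB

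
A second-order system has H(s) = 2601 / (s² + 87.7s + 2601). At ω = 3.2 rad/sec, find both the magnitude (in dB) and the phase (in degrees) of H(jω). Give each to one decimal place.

|(j3.2)² + 87.7(j3.2) + 2601| = |2590.8 + j280.64| = 2606
|H(j3.2)| = 2601 / 2606 = 0.99811
20 log₁₀(0.99811) = -0.02 dB
∠[(j3.2)² + 87.7(j3.2) + 2601] = ∠[2590.8 + j280.64] = 6.18°
∠H(j3.2) = −6.18° = -6.18°

|H| = -0.0 dB, ∠H = -6.2°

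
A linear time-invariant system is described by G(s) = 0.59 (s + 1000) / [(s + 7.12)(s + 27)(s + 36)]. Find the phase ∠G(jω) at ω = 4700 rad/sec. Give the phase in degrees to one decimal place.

-191.2 deg

∠(j4700 + 1000) = arctan(4700/1000) = 77.99°
∠(j4700 + 7.12) = arctan(4700/7.12) = 89.91°
∠(j4700 + 27) = arctan(4700/27) = 89.67°
∠(j4700 + 36) = arctan(4700/36) = 89.56°
∠G(j4700) = 77.99° − (89.91° + 89.67° + 89.56°) = -191.16°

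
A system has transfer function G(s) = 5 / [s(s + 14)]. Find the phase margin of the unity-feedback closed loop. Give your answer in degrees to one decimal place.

88.5 deg

Gain crossover: |G(jω)| = 1 at ω ≈ 0.357 rad/sec.
∠G(j0.357) = −90° − arctan(0.357/14) ≈ -91.46°
PM = 180° + (-91.46°) = 88.54°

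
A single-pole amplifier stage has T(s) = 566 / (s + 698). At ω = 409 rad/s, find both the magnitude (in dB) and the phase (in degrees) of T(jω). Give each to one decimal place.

|T| = -3.1 dB, ∠T = -30.4°

|j409 + 698| = √(409² + 698²) = 809
|T(j409)| = 566 / 809 = 0.69963
20 log₁₀(0.69963) = -3.10 dB
∠(j409 + 698) = arctan(409/698) = 30.37°
∠T(j409) = −30.37° = -30.37°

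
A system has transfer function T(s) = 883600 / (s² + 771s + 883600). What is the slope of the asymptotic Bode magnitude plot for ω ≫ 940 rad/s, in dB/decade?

-40 dB/decade

With 0 zeros and 2 poles, the high-frequency asymptotic slope is 20 × (0 − 2) = -40 dB/decade.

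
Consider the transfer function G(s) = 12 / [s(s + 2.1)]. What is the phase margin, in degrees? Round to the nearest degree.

Gain crossover: |G(jω)| = 1 at ω ≈ 3.16 rad/sec.
∠G(j3.16) = −90° − arctan(3.16/2.1) ≈ -146.41°
PM = 180° + (-146.41°) = 33.59°

34°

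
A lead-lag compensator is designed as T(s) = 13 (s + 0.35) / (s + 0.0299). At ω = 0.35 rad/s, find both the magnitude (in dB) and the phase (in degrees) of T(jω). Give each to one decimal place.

|j0.35 + 0.35| = √(0.35² + 0.35²) = 0.495
|j0.35 + 0.0299| = √(0.35² + 0.0299²) = 0.3513
|T(j0.35)| = 13 × 0.495 / 0.3513 = 18.318
20 log₁₀(18.318) = 25.26 dB
∠(j0.35 + 0.35) = arctan(0.35/0.35) = 45.00°
∠(j0.35 + 0.0299) = arctan(0.35/0.0299) = 85.12°
∠T(j0.35) = 45.00° − 85.12° = -40.12°

|T| = 25.3 dB, ∠T = -40.1°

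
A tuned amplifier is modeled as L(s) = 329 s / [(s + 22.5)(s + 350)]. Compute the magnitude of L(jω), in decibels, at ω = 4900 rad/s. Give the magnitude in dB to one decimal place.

|j4900| = 4900
|j4900 + 22.5| = √(4900² + 22.5²) = 4900
|j4900 + 350| = √(4900² + 350²) = 4912
|L(j4900)| = 329 × 4900 / (4900 × 4912) = 0.066972
20 log₁₀(0.066972) = -23.48 dB

-23.5 dB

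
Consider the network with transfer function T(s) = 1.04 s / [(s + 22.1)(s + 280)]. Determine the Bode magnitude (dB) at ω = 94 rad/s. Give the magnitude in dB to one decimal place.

-49.3 dB

|j94| = 94
|j94 + 22.1| = √(94² + 22.1²) = 96.56
|j94 + 280| = √(94² + 280²) = 295.4
|T(j94)| = 1.04 × 94 / (96.56 × 295.4) = 0.0034277
20 log₁₀(0.0034277) = -49.30 dB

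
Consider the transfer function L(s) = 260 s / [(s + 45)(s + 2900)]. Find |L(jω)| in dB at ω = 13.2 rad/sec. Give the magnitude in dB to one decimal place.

-32.0 dB

|j13.2| = 13.2
|j13.2 + 45| = √(13.2² + 45²) = 46.9
|j13.2 + 2900| = √(13.2² + 2900²) = 2900
|L(j13.2)| = 260 × 13.2 / (46.9 × 2900) = 0.025235
20 log₁₀(0.025235) = -31.96 dB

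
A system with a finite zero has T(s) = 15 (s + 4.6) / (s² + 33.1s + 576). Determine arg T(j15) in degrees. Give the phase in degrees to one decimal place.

18.2 deg

∠(j15 + 4.6) = arctan(15/4.6) = 72.95°
∠[(j15)² + 33.1(j15) + 576] = ∠[351 + j496.5] = 54.74°
∠T(j15) = 72.95° − 54.74° = 18.21°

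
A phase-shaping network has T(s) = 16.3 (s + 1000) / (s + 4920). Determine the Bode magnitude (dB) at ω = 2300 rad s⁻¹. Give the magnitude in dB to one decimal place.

|j2300 + 1000| = √(2300² + 1000²) = 2508
|j2300 + 4920| = √(2300² + 4920²) = 5431
|T(j2300)| = 16.3 × 2508 / 5431 = 7.5271
20 log₁₀(7.5271) = 17.53 dB

17.5 dB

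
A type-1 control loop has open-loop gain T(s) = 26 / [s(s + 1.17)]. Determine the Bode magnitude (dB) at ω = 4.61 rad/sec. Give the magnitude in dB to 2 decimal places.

1.48 dB

|j4.61 + 1.17| = √(4.61² + 1.17²) = 4.756
|j4.61| = 4.61
|T(j4.61)| = 26 / (4.756 × 4.61) = 1.1858
20 log₁₀(1.1858) = 1.480 dB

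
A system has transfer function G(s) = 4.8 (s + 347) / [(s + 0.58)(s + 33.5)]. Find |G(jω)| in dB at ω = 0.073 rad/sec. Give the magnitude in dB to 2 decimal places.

38.59 dB

|j0.073 + 347| = √(0.073² + 347²) = 347
|j0.073 + 0.58| = √(0.073² + 0.58²) = 0.5846
|j0.073 + 33.5| = √(0.073² + 33.5²) = 33.5
|G(j0.073)| = 4.8 × 347 / (0.5846 × 33.5) = 85.052
20 log₁₀(85.052) = 38.594 dB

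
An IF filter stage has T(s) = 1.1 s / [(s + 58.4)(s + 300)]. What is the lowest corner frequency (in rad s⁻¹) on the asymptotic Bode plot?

58.4 rad s⁻¹

Break frequencies occur at each pole and zero magnitude: 58.4 rad s⁻¹, 300 rad s⁻¹.
The lowest is 58.4 rad s⁻¹.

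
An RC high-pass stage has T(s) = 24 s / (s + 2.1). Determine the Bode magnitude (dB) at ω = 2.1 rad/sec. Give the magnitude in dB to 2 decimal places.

24.59 dB

|j2.1| = 2.1
|j2.1 + 2.1| = √(2.1² + 2.1²) = 2.97
|T(j2.1)| = 24 × 2.1 / 2.97 = 16.971
20 log₁₀(16.971) = 24.594 dB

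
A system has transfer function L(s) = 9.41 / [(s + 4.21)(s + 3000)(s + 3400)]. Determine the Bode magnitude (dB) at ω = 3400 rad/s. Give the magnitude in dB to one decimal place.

|j3400 + 4.21| = √(3400² + 4.21²) = 3400
|j3400 + 3000| = √(3400² + 3000²) = 4534
|j3400 + 3400| = √(3400² + 3400²) = 4808
|L(j3400)| = 9.41 / (3400 × 4534 × 4808) = 1.2694e-10
20 log₁₀(1.2694e-10) = -197.93 dB

-197.9 dB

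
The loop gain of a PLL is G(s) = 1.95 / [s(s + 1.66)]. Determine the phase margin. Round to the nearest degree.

Gain crossover: |G(jω)| = 1 at ω ≈ 1 rad/s.
∠G(j1) = −90° − arctan(1/1.66) ≈ -121.19°
PM = 180° + (-121.19°) = 58.81°

59°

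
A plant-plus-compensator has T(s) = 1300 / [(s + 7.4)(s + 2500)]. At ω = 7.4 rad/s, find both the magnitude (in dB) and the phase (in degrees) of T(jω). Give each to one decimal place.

|j7.4 + 7.4| = √(7.4² + 7.4²) = 10.47
|j7.4 + 2500| = √(7.4² + 2500²) = 2500
|T(j7.4)| = 1300 / (10.47 × 2500) = 0.049688
20 log₁₀(0.049688) = -26.07 dB
∠(j7.4 + 7.4) = arctan(7.4/7.4) = 45.00°
∠(j7.4 + 2500) = arctan(7.4/2500) = 0.17°
∠T(j7.4) = − (45.00° + 0.17°) = -45.17°

|T| = -26.1 dB, ∠T = -45.2°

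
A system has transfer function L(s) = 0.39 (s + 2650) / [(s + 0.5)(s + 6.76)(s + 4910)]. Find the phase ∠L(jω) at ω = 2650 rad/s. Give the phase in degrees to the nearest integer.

-163 deg

∠(j2650 + 2650) = arctan(2650/2650) = 45.00°
∠(j2650 + 0.5) = arctan(2650/0.5) = 89.99°
∠(j2650 + 6.76) = arctan(2650/6.76) = 89.85°
∠(j2650 + 4910) = arctan(2650/4910) = 28.36°
∠L(j2650) = 45.00° − (89.99° + 89.85° + 28.36°) = -163.20°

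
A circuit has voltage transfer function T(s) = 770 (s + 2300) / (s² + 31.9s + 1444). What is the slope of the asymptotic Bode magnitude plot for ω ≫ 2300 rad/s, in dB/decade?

With 1 zero and 2 poles, the high-frequency asymptotic slope is 20 × (1 − 2) = -20 dB/decade.

-20 dB/decade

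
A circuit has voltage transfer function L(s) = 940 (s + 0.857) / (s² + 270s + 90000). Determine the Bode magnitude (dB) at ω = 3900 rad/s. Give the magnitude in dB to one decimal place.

|j3900 + 0.857| = √(3900² + 0.857²) = 3900
|(j3900)² + 270(j3900) + 90000| = |-1.512e+07 + j1.053e+06| = 1.516e+07
|L(j3900)| = 940 × 3900 / 1.516e+07 = 0.24187
20 log₁₀(0.24187) = -12.33 dB

-12.3 dB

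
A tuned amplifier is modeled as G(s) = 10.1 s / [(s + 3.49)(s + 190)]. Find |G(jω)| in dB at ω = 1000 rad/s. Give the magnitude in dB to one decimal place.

|j1000| = 1000
|j1000 + 3.49| = √(1000² + 3.49²) = 1000
|j1000 + 190| = √(1000² + 190²) = 1018
|G(j1000)| = 10.1 × 1000 / (1000 × 1018) = 0.0099224
20 log₁₀(0.0099224) = -40.07 dB

-40.1 dB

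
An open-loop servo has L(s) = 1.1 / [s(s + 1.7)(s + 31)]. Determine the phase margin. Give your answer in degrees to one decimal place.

89.3°

Gain crossover: |L(jω)| = 1 at ω ≈ 0.0209 rad s⁻¹.
∠L(j0.0209) = −90° − arctan(0.0209/1.7) − arctan(0.0209/31) ≈ -90.74°
PM = 180° + (-90.74°) = 89.26°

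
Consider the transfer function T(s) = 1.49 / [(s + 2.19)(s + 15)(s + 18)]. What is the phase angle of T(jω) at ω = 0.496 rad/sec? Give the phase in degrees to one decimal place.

∠(j0.496 + 2.19) = arctan(0.496/2.19) = 12.76°
∠(j0.496 + 15) = arctan(0.496/15) = 1.89°
∠(j0.496 + 18) = arctan(0.496/18) = 1.58°
∠T(j0.496) = − (12.76° + 1.89° + 1.58°) = -16.23°

-16.2°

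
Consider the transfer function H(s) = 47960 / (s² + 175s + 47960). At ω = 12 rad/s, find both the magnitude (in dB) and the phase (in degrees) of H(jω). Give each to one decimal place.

|(j12)² + 175(j12) + 47960| = |47816 + j2100| = 4.786e+04
|H(j12)| = 47960 / 4.786e+04 = 1.002
20 log₁₀(1.002) = 0.02 dB
∠[(j12)² + 175(j12) + 47960] = ∠[47816 + j2100] = 2.51°
∠H(j12) = −2.51° = -2.51°

|H| = 0.0 dB, ∠H = -2.5 deg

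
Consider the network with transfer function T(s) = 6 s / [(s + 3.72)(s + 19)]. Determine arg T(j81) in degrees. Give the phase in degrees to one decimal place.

∠(j81) = 90.00°
∠(j81 + 3.72) = arctan(81/3.72) = 87.37°
∠(j81 + 19) = arctan(81/19) = 76.80°
∠T(j81) = 90.00° − (87.37° + 76.80°) = -74.17°

-74.2 deg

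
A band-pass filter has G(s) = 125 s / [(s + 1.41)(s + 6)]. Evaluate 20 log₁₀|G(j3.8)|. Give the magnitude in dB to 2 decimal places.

|j3.8| = 3.8
|j3.8 + 1.41| = √(3.8² + 1.41²) = 4.053
|j3.8 + 6| = √(3.8² + 6²) = 7.102
|G(j3.8)| = 125 × 3.8 / (4.053 × 7.102) = 16.501
20 log₁₀(16.501) = 24.350 dB

24.35 dB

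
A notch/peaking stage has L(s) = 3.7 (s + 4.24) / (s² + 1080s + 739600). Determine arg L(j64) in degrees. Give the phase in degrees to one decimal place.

∠(j64 + 4.24) = arctan(64/4.24) = 86.21°
∠[(j64)² + 1080(j64) + 739600] = ∠[7.355e+05 + j69120] = 5.37°
∠L(j64) = 86.21° − 5.37° = 80.84°

80.8°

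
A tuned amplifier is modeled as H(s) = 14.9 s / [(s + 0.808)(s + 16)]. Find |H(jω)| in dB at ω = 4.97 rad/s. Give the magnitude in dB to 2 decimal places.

|j4.97| = 4.97
|j4.97 + 0.808| = √(4.97² + 0.808²) = 5.035
|j4.97 + 16| = √(4.97² + 16²) = 16.75
|H(j4.97)| = 14.9 × 4.97 / (5.035 × 16.75) = 0.87781
20 log₁₀(0.87781) = -1.132 dB

-1.13 dB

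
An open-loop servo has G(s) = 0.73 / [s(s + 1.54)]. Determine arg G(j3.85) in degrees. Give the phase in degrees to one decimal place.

-158.2°

∠(j3.85 + 1.54) = arctan(3.85/1.54) = 68.20°
∠(j3.85) = 90.00°
∠G(j3.85) = − (68.20° + 90.00°) = -158.20°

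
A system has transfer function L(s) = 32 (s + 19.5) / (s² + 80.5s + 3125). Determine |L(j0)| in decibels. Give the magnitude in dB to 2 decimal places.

L(0) = 32 × 19.5 / 3125 = 0.19968
20 log₁₀(0.19968) = -13.993 dB

-13.99 dB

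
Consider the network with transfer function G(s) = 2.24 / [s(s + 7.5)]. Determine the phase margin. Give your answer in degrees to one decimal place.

Gain crossover: |G(jω)| = 1 at ω ≈ 0.298 rad/s.
∠G(j0.298) = −90° − arctan(0.298/7.5) ≈ -92.28°
PM = 180° + (-92.28°) = 87.72°

87.7°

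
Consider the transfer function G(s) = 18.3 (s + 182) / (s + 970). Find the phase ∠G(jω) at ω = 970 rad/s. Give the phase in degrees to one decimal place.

34.4 deg

∠(j970 + 182) = arctan(970/182) = 79.37°
∠(j970 + 970) = arctan(970/970) = 45.00°
∠G(j970) = 79.37° − 45.00° = 34.37°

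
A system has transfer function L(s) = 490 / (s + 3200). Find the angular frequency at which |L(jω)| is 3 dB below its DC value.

3200 rad/s

For a single-pole low-pass, the −3 dB point is at the pole: ω = 3200 rad/s.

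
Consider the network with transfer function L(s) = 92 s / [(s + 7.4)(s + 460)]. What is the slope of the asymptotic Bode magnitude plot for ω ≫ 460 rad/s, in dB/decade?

With 1 zero and 2 poles, the high-frequency asymptotic slope is 20 × (1 − 2) = -20 dB/decade.

-20 dB/decade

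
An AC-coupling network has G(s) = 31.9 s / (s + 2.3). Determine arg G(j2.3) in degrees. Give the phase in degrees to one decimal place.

45.0 deg

∠(j2.3) = 90.00°
∠(j2.3 + 2.3) = arctan(2.3/2.3) = 45.00°
∠G(j2.3) = 90.00° − 45.00° = 45.00°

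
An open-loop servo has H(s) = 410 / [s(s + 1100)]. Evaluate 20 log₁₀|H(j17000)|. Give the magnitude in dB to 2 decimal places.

-116.98 dB

|j17000 + 1100| = √(17000² + 1100²) = 1.704e+04
|j17000| = 1.7e+04
|H(j17000)| = 410 / (1.704e+04 × 1.7e+04) = 1.4157e-06
20 log₁₀(1.4157e-06) = -116.980 dB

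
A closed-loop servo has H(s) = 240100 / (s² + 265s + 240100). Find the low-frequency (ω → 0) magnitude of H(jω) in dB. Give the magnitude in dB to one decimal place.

H(0) = 240100 / 240100 = 1
20 log₁₀(1) = 0.00 dB

0.0 dB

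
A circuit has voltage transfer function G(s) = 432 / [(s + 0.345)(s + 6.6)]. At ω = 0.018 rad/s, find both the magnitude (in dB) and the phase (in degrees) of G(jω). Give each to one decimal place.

|G| = 45.6 dB, ∠G = -3.1°

|j0.018 + 0.345| = √(0.018² + 0.345²) = 0.3455
|j0.018 + 6.6| = √(0.018² + 6.6²) = 6.6
|G(j0.018)| = 432 / (0.3455 × 6.6) = 189.46
20 log₁₀(189.46) = 45.55 dB
∠(j0.018 + 0.345) = arctan(0.018/0.345) = 2.99°
∠(j0.018 + 6.6) = arctan(0.018/6.6) = 0.16°
∠G(j0.018) = − (2.99° + 0.16°) = -3.14°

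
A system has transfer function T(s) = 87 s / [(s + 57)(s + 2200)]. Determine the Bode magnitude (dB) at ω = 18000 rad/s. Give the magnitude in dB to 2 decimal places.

-46.38 dB

|j18000| = 1.8e+04
|j18000 + 57| = √(18000² + 57²) = 1.8e+04
|j18000 + 2200| = √(18000² + 2200²) = 1.813e+04
|T(j18000)| = 87 × 1.8e+04 / (1.8e+04 × 1.813e+04) = 0.0047976
20 log₁₀(0.0047976) = -46.380 dB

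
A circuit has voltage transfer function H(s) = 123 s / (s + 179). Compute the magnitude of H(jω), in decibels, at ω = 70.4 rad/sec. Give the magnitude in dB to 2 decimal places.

33.07 dB

|j70.4| = 70.4
|j70.4 + 179| = √(70.4² + 179²) = 192.3
|H(j70.4)| = 123 × 70.4 / 192.3 = 45.019
20 log₁₀(45.019) = 33.068 dB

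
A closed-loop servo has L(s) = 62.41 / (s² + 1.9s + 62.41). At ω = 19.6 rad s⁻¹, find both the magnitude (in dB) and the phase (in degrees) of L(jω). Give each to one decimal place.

|(j19.6)² + 1.9(j19.6) + 62.41| = |-321.75 + j37.24| = 323.9
|L(j19.6)| = 62.41 / 323.9 = 0.19268
20 log₁₀(0.19268) = -14.30 dB
∠[(j19.6)² + 1.9(j19.6) + 62.41] = ∠[-321.75 + j37.24] = 173.40°
∠L(j19.6) = −173.40° = -173.40°

|L| = -14.3 dB, ∠L = -173.4 deg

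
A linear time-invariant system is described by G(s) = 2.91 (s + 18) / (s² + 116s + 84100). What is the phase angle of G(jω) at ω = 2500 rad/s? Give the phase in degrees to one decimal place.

-87.7°

∠(j2500 + 18) = arctan(2500/18) = 89.59°
∠[(j2500)² + 116(j2500) + 84100] = ∠[-6.1659e+06 + j2.9e+05] = 177.31°
∠G(j2500) = 89.59° − 177.31° = -87.72°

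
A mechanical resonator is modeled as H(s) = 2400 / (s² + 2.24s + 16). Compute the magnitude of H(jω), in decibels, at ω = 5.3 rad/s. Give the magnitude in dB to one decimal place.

|(j5.3)² + 2.24(j5.3) + 16| = |-12.09 + j11.872| = 16.94
|H(j5.3)| = 2400 / 16.94 = 141.64
20 log₁₀(141.64) = 43.02 dB

43.0 dB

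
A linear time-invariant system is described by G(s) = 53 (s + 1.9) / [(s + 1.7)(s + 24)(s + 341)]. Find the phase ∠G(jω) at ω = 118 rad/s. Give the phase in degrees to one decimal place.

-97.7 deg

∠(j118 + 1.9) = arctan(118/1.9) = 89.08°
∠(j118 + 1.7) = arctan(118/1.7) = 89.17°
∠(j118 + 24) = arctan(118/24) = 78.50°
∠(j118 + 341) = arctan(118/341) = 19.09°
∠G(j118) = 89.08° − (89.17° + 78.50° + 19.09°) = -97.69°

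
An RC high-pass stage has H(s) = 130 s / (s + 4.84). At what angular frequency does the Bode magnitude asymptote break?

The single real pole at s = −4.84 gives a corner at ω = 4.84 rad/s.

4.84 rad/s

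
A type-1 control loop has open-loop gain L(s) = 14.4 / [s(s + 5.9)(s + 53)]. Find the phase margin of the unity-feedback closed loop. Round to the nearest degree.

Gain crossover: |L(jω)| = 1 at ω ≈ 0.046 rad s⁻¹.
∠L(j0.046) = −90° − arctan(0.046/5.9) − arctan(0.046/53) ≈ -90.50°
PM = 180° + (-90.50°) = 89.50°

90°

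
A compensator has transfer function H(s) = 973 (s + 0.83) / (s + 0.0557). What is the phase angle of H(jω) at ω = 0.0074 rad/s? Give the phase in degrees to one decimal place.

-7.1 deg

∠(j0.0074 + 0.83) = arctan(0.0074/0.83) = 0.51°
∠(j0.0074 + 0.0557) = arctan(0.0074/0.0557) = 7.57°
∠H(j0.0074) = 0.51° − 7.57° = -7.06°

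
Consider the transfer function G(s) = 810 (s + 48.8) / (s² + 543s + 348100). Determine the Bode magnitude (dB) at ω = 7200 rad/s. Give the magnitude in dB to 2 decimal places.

-18.94 dB

|j7200 + 48.8| = √(7200² + 48.8²) = 7200
|(j7200)² + 543(j7200) + 348100| = |-5.1492e+07 + j3.9096e+06| = 5.164e+07
|G(j7200)| = 810 × 7200 / 5.164e+07 = 0.11294
20 log₁₀(0.11294) = -18.943 dB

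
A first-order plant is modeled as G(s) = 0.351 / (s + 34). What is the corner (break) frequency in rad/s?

34 rad/s

The single real pole at s = −34 gives a corner at ω = 34 rad/s.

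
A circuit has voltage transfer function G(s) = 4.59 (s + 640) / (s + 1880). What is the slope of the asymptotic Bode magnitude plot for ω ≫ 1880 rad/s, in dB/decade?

0 dB/decade

With 1 zero and 1 pole, the high-frequency asymptotic slope is 20 × (1 − 1) = 0 dB/decade.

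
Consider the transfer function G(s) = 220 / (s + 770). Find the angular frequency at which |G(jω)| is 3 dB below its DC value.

770 rad/sec

For a single-pole low-pass, the −3 dB point is at the pole: ω = 770 rad/sec.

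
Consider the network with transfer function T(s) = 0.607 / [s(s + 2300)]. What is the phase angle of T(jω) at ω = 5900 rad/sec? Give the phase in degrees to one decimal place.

-158.7°

∠(j5900 + 2300) = arctan(5900/2300) = 68.70°
∠(j5900) = 90.00°
∠T(j5900) = − (68.70° + 90.00°) = -158.70°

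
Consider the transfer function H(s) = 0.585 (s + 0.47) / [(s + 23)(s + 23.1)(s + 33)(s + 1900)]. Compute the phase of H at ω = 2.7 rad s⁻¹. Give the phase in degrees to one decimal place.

∠(j2.7 + 0.47) = arctan(2.7/0.47) = 80.13°
∠(j2.7 + 23) = arctan(2.7/23) = 6.70°
∠(j2.7 + 23.1) = arctan(2.7/23.1) = 6.67°
∠(j2.7 + 33) = arctan(2.7/33) = 4.68°
∠(j2.7 + 1900) = arctan(2.7/1900) = 0.08°
∠H(j2.7) = 80.13° − (6.70° + 6.67° + 4.68° + 0.08°) = 62.00°

62.0°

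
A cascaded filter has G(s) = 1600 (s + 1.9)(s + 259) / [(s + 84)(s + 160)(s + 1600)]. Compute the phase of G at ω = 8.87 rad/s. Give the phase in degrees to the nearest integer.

70°

∠(j8.87 + 1.9) = arctan(8.87/1.9) = 77.91°
∠(j8.87 + 259) = arctan(8.87/259) = 1.96°
∠(j8.87 + 84) = arctan(8.87/84) = 6.03°
∠(j8.87 + 160) = arctan(8.87/160) = 3.17°
∠(j8.87 + 1600) = arctan(8.87/1600) = 0.32°
∠G(j8.87) = 77.91° + 1.96° − (6.03° + 3.17° + 0.32°) = 70.35°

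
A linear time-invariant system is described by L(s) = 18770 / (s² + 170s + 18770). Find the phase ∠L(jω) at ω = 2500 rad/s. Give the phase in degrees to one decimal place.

∠[(j2500)² + 170(j2500) + 18770] = ∠[-6.2312e+06 + j4.25e+05] = 176.10°
∠L(j2500) = −176.10° = -176.10°

-176.1°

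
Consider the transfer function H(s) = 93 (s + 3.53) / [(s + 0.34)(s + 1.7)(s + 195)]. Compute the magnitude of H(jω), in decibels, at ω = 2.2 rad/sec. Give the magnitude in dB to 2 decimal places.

-9.88 dB

|j2.2 + 3.53| = √(2.2² + 3.53²) = 4.159
|j2.2 + 0.34| = √(2.2² + 0.34²) = 2.226
|j2.2 + 1.7| = √(2.2² + 1.7²) = 2.78
|j2.2 + 195| = √(2.2² + 195²) = 195
|H(j2.2)| = 93 × 4.159 / (2.226 × 2.78 × 195) = 0.32049
20 log₁₀(0.32049) = -9.884 dB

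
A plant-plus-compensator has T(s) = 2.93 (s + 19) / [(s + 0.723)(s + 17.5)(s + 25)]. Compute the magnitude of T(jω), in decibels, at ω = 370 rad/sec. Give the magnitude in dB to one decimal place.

|j370 + 19| = √(370² + 19²) = 370.5
|j370 + 0.723| = √(370² + 0.723²) = 370
|j370 + 17.5| = √(370² + 17.5²) = 370.4
|j370 + 25| = √(370² + 25²) = 370.8
|T(j370)| = 2.93 × 370.5 / (370 × 370.4 × 370.8) = 2.1358e-05
20 log₁₀(2.1358e-05) = -93.41 dB

-93.4 dB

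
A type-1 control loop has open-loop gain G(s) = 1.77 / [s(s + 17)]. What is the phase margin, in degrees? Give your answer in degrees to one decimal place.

89.6 deg

Gain crossover: |G(jω)| = 1 at ω ≈ 0.104 rad/s.
∠G(j0.104) = −90° − arctan(0.104/17) ≈ -90.35°
PM = 180° + (-90.35°) = 89.65°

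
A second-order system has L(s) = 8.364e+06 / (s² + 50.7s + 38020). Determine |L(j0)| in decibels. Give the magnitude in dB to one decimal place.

46.8 dB

L(0) = 8.364e+06 / 38020 = 219.99
20 log₁₀(219.99) = 46.85 dB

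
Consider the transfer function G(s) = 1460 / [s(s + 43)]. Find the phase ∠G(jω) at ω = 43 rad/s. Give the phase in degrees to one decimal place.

-135.0°

∠(j43 + 43) = arctan(43/43) = 45.00°
∠(j43) = 90.00°
∠G(j43) = − (45.00° + 90.00°) = -135.00°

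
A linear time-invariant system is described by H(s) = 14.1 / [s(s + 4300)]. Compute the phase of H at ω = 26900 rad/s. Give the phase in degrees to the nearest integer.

∠(j26900 + 4300) = arctan(26900/4300) = 80.92°
∠(j26900) = 90.00°
∠H(j26900) = − (80.92° + 90.00°) = -170.92°

-171°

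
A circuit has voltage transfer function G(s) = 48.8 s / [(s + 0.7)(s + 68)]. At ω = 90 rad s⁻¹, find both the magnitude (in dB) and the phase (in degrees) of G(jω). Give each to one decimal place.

|G| = -7.3 dB, ∠G = -52.5 deg

|j90| = 90
|j90 + 0.7| = √(90² + 0.7²) = 90
|j90 + 68| = √(90² + 68²) = 112.8
|G(j90)| = 48.8 × 90 / (90 × 112.8) = 0.43261
20 log₁₀(0.43261) = -7.28 dB
∠(j90) = 90.00°
∠(j90 + 0.7) = arctan(90/0.7) = 89.55°
∠(j90 + 68) = arctan(90/68) = 52.93°
∠G(j90) = 90.00° − (89.55° + 52.93°) = -52.48°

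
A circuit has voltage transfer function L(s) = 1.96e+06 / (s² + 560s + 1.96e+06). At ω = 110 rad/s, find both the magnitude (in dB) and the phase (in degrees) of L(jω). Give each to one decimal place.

|(j110)² + 560(j110) + 1.96e+06| = |1.9479e+06 + j61600| = 1.949e+06
|L(j110)| = 1.96e+06 / 1.949e+06 = 1.0057
20 log₁₀(1.0057) = 0.05 dB
∠[(j110)² + 560(j110) + 1.96e+06] = ∠[1.9479e+06 + j61600] = 1.81°
∠L(j110) = −1.81° = -1.81°

|L| = 0.0 dB, ∠L = -1.8 deg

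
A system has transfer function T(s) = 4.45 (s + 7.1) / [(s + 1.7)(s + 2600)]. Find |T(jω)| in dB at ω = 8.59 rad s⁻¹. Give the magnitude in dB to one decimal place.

|j8.59 + 7.1| = √(8.59² + 7.1²) = 11.14
|j8.59 + 1.7| = √(8.59² + 1.7²) = 8.757
|j8.59 + 2600| = √(8.59² + 2600²) = 2600
|T(j8.59)| = 4.45 × 11.14 / (8.757 × 2600) = 0.0021782
20 log₁₀(0.0021782) = -53.24 dB

-53.2 dB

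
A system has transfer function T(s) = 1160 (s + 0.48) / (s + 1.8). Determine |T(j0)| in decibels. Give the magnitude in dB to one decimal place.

49.8 dB

T(0) = 1160 × 0.48 / 1.8 = 309.33
20 log₁₀(309.33) = 49.81 dB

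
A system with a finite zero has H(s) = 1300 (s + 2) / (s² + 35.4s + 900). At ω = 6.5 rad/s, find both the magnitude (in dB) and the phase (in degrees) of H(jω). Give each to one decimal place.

|j6.5 + 2| = √(6.5² + 2²) = 6.801
|(j6.5)² + 35.4(j6.5) + 900| = |857.75 + j230.1| = 888.1
|H(j6.5)| = 1300 × 6.801 / 888.1 = 9.9552
20 log₁₀(9.9552) = 19.96 dB
∠(j6.5 + 2) = arctan(6.5/2) = 72.90°
∠[(j6.5)² + 35.4(j6.5) + 900] = ∠[857.75 + j230.1] = 15.02°
∠H(j6.5) = 72.90° − 15.02° = 57.88°

|H| = 20.0 dB, ∠H = 57.9°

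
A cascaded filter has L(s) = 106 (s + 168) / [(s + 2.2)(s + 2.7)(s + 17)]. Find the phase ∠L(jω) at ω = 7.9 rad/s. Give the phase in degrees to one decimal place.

∠(j7.9 + 168) = arctan(7.9/168) = 2.69°
∠(j7.9 + 2.2) = arctan(7.9/2.2) = 74.44°
∠(j7.9 + 2.7) = arctan(7.9/2.7) = 71.13°
∠(j7.9 + 17) = arctan(7.9/17) = 24.92°
∠L(j7.9) = 2.69° − (74.44° + 71.13° + 24.92°) = -167.80°

-167.8 deg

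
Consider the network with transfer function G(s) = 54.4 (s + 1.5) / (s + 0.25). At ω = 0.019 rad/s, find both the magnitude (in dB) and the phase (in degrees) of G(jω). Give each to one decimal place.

|j0.019 + 1.5| = √(0.019² + 1.5²) = 1.5
|j0.019 + 0.25| = √(0.019² + 0.25²) = 0.2507
|G(j0.019)| = 54.4 × 1.5 / 0.2507 = 325.49
20 log₁₀(325.49) = 50.25 dB
∠(j0.019 + 1.5) = arctan(0.019/1.5) = 0.73°
∠(j0.019 + 0.25) = arctan(0.019/0.25) = 4.35°
∠G(j0.019) = 0.73° − 4.35° = -3.62°

|G| = 50.3 dB, ∠G = -3.6°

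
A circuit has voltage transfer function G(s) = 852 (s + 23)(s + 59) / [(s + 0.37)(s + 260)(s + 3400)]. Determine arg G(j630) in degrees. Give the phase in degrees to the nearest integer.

5°

∠(j630 + 23) = arctan(630/23) = 87.91°
∠(j630 + 59) = arctan(630/59) = 84.65°
∠(j630 + 0.37) = arctan(630/0.37) = 89.97°
∠(j630 + 260) = arctan(630/260) = 67.57°
∠(j630 + 3400) = arctan(630/3400) = 10.50°
∠G(j630) = 87.91° + 84.65° − (89.97° + 67.57° + 10.50°) = 4.52°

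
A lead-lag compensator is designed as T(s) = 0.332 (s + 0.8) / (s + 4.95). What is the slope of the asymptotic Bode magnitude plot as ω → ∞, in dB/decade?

0 dB/decade

With 1 zero and 1 pole, the high-frequency asymptotic slope is 20 × (1 − 1) = 0 dB/decade.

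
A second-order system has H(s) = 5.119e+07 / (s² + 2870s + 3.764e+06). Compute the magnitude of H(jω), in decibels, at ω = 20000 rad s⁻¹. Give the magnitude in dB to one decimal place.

-17.9 dB

|(j20000)² + 2870(j20000) + 3.764e+06| = |-3.9624e+08 + j5.74e+07| = 4.004e+08
|H(j20000)| = 5.119e+07 / 4.004e+08 = 0.12786
20 log₁₀(0.12786) = -17.87 dB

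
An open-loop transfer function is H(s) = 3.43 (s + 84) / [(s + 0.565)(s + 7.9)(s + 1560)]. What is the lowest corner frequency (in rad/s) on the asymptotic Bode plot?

0.565 rad/s

Break frequencies occur at each pole and zero magnitude: 0.565 rad/s, 7.9 rad/s, 84 rad/s, 1560 rad/s.
The lowest is 0.565 rad/s.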